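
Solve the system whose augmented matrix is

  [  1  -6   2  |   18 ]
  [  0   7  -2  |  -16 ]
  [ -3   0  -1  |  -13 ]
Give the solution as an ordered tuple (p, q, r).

ρ3 := ρ3 + 3·ρ1
  [ 1   -6   2  |   18 ]
  [ 0    7  -2  |  -16 ]
  [ 0  -18   5  |   41 ]
ρ2 := 1/7·ρ2
  [ 1   -6     2  |     18 ]
  [ 0    1  -2/7  |  -16/7 ]
  [ 0  -18     5  |     41 ]
ρ3 := ρ3 + 18·ρ2
  [ 1  -6     2  |     18 ]
  [ 0   1  -2/7  |  -16/7 ]
  [ 0   0  -1/7  |   -1/7 ]
ρ3 := -7·ρ3
  [ 1  -6     2  |     18 ]
  [ 0   1  -2/7  |  -16/7 ]
  [ 0   0     1  |      1 ]
ρ2 := ρ2 + 2/7·ρ3
  [ 1  -6  2  |  18 ]
  [ 0   1  0  |  -2 ]
  [ 0   0  1  |   1 ]
ρ1 := ρ1 − 2·ρ3
  [ 1  -6  0  |  16 ]
  [ 0   1  0  |  -2 ]
  [ 0   0  1  |   1 ]
ρ1 := ρ1 + 6·ρ2
  [ 1  0  0  |   4 ]
  [ 0  1  0  |  -2 ]
  [ 0  0  1  |   1 ]
Reading off the last column: p = 4, q = -2, r = 1.

(4, -2, 1)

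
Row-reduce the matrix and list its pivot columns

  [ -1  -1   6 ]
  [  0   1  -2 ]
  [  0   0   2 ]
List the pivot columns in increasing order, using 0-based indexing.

R1 := -1·R1
  [ 1  1  -6 ]
  [ 0  1  -2 ]
  [ 0  0   2 ]
R3 := 1/2·R3
  [ 1  1  -6 ]
  [ 0  1  -2 ]
  [ 0  0   1 ]
R2 := R2 + 2·R3
  [ 1  1  -6 ]
  [ 0  1   0 ]
  [ 0  0   1 ]
R1 := R1 + 6·R3
  [ 1  1  0 ]
  [ 0  1  0 ]
  [ 0  0  1 ]
R1 := R1 − R2
  [ 1  0  0 ]
  [ 0  1  0 ]
  [ 0  0  1 ]
Pivot columns are the columns containing a leading 1.

0, 1, 2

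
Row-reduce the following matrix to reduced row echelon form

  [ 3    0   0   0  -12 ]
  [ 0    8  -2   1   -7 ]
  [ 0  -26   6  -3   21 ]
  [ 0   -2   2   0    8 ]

Multiply ρ1 by 1/3.
Multiply ρ2 by 1/8.
Add 26 times ρ2 to ρ3.
Add 2 times ρ2 to ρ4.
Multiply ρ3 by -2.
Subtract 3/2 times ρ3 from ρ4.
Add 1/2 times ρ4 to ρ3.
Subtract 1/8 times ρ4 from ρ2.
Add 1/4 times ρ3 to ρ2.

[[1, 0, 0, 0, -4], [0, 1, 0, 0, 0], [0, 0, 1, 0, 4], [0, 0, 0, 1, 1]]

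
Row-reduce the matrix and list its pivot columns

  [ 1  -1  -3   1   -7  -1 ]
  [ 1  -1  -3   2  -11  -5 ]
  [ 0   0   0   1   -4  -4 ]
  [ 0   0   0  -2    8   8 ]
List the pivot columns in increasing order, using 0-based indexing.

0, 3

r2 := r2 − r1
  [ 1  -1  -3   1  -7  -1 ]
  [ 0   0   0   1  -4  -4 ]
  [ 0   0   0   1  -4  -4 ]
  [ 0   0   0  -2   8   8 ]
r3 := r3 − r2
  [ 1  -1  -3   1  -7  -1 ]
  [ 0   0   0   1  -4  -4 ]
  [ 0   0   0   0   0   0 ]
  [ 0   0   0  -2   8   8 ]
r4 := r4 + 2·r2
  [ 1  -1  -3  1  -7  -1 ]
  [ 0   0   0  1  -4  -4 ]
  [ 0   0   0  0   0   0 ]
  [ 0   0   0  0   0   0 ]
r1 := r1 − r2
  [ 1  -1  -3  0  -3   3 ]
  [ 0   0   0  1  -4  -4 ]
  [ 0   0   0  0   0   0 ]
  [ 0   0   0  0   0   0 ]
Pivot columns are the columns containing a leading 1.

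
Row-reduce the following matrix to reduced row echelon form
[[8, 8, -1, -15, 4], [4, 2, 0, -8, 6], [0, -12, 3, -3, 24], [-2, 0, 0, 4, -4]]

[[1, 0, 0, -2, 2], [0, 1, 0, 0, -1], [0, 0, 1, -1, 4], [0, 0, 0, 0, 0]]

Multiply R1 by 1/8.
  [  1    1  -1/8  -15/8  1/2 ]
  [  4    2     0     -8    6 ]
  [  0  -12     3     -3   24 ]
  [ -2    0     0      4   -4 ]
Subtract 4 times R1 from R2.
  [  1    1  -1/8  -15/8  1/2 ]
  [  0   -2   1/2   -1/2    4 ]
  [  0  -12     3     -3   24 ]
  [ -2    0     0      4   -4 ]
Add 2 times R1 to R4.
  [ 1    1  -1/8  -15/8  1/2 ]
  [ 0   -2   1/2   -1/2    4 ]
  [ 0  -12     3     -3   24 ]
  [ 0    2  -1/4    1/4   -3 ]
Multiply R2 by -1/2.
  [ 1    1  -1/8  -15/8  1/2 ]
  [ 0    1  -1/4    1/4   -2 ]
  [ 0  -12     3     -3   24 ]
  [ 0    2  -1/4    1/4   -3 ]
Add 12 times R2 to R3.
  [ 1  1  -1/8  -15/8  1/2 ]
  [ 0  1  -1/4    1/4   -2 ]
  [ 0  0     0      0    0 ]
  [ 0  2  -1/4    1/4   -3 ]
Subtract 2 times R2 from R4.
  [ 1  1  -1/8  -15/8  1/2 ]
  [ 0  1  -1/4    1/4   -2 ]
  [ 0  0     0      0    0 ]
  [ 0  0   1/4   -1/4    1 ]
Swap R3 and R4.
  [ 1  1  -1/8  -15/8  1/2 ]
  [ 0  1  -1/4    1/4   -2 ]
  [ 0  0   1/4   -1/4    1 ]
  [ 0  0     0      0    0 ]
Multiply R3 by 4.
  [ 1  1  -1/8  -15/8  1/2 ]
  [ 0  1  -1/4    1/4   -2 ]
  [ 0  0     1     -1    4 ]
  [ 0  0     0      0    0 ]
Add 1/4 times R3 to R2.
  [ 1  1  -1/8  -15/8  1/2 ]
  [ 0  1     0      0   -1 ]
  [ 0  0     1     -1    4 ]
  [ 0  0     0      0    0 ]
Add 1/8 times R3 to R1.
  [ 1  1  0  -2   1 ]
  [ 0  1  0   0  -1 ]
  [ 0  0  1  -1   4 ]
  [ 0  0  0   0   0 ]
Subtract R2 from R1.
  [ 1  0  0  -2   2 ]
  [ 0  1  0   0  -1 ]
  [ 0  0  1  -1   4 ]
  [ 0  0  0   0   0 ]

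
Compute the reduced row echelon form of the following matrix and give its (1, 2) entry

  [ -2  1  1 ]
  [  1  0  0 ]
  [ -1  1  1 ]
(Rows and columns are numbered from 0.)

Multiply ρ1 by -1/2.
  [  1  -1/2  -1/2 ]
  [  1     0     0 ]
  [ -1     1     1 ]
Subtract ρ1 from ρ2.
  [  1  -1/2  -1/2 ]
  [  0   1/2   1/2 ]
  [ -1     1     1 ]
Add ρ1 to ρ3.
  [ 1  -1/2  -1/2 ]
  [ 0   1/2   1/2 ]
  [ 0   1/2   1/2 ]
Multiply ρ2 by 2.
  [ 1  -1/2  -1/2 ]
  [ 0     1     1 ]
  [ 0   1/2   1/2 ]
Subtract 1/2 times ρ2 from ρ3.
  [ 1  -1/2  -1/2 ]
  [ 0     1     1 ]
  [ 0     0     0 ]
Add 1/2 times ρ2 to ρ1.
  [ 1  0  0 ]
  [ 0  1  1 ]
  [ 0  0  0 ]

1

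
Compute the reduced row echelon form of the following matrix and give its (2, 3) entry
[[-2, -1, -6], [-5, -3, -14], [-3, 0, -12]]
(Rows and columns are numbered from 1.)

-2

Multiply R1 by -1/2.
  [  1  1/2    3 ]
  [ -5   -3  -14 ]
  [ -3    0  -12 ]
Add 5 times R1 to R2.
  [  1   1/2    3 ]
  [  0  -1/2    1 ]
  [ -3     0  -12 ]
Add 3 times R1 to R3.
  [ 1   1/2   3 ]
  [ 0  -1/2   1 ]
  [ 0   3/2  -3 ]
Multiply R2 by -2.
  [ 1  1/2   3 ]
  [ 0    1  -2 ]
  [ 0  3/2  -3 ]
Subtract 3/2 times R2 from R3.
  [ 1  1/2   3 ]
  [ 0    1  -2 ]
  [ 0    0   0 ]
Subtract 1/2 times R2 from R1.
  [ 1  0   4 ]
  [ 0  1  -2 ]
  [ 0  0   0 ]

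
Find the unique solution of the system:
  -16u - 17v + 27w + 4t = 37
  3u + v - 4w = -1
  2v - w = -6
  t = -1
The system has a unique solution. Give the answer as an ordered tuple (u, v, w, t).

Form the augmented matrix and row-reduce:
  [ -16  -17  27  4  |  37 ]
  [   3    1  -4  0  |  -1 ]
  [   0    2  -1  0  |  -6 ]
  [   0    0   0  1  |  -1 ]
R1 ← -1/16·R1
  [ 1  17/16  -27/16  -1/4  |  -37/16 ]
  [ 3      1      -4     0  |      -1 ]
  [ 0      2      -1     0  |      -6 ]
  [ 0      0       0     1  |      -1 ]
R2 ← R2 − 3·R1
  [ 1   17/16  -27/16  -1/4  |  -37/16 ]
  [ 0  -35/16   17/16   3/4  |   95/16 ]
  [ 0       2      -1     0  |      -6 ]
  [ 0       0       0     1  |      -1 ]
R2 ← -16/35·R2
  [ 1  17/16  -27/16    -1/4  |  -37/16 ]
  [ 0      1  -17/35  -12/35  |   -19/7 ]
  [ 0      2      -1       0  |      -6 ]
  [ 0      0       0       1  |      -1 ]
R3 ← R3 − 2·R2
  [ 1  17/16  -27/16    -1/4  |  -37/16 ]
  [ 0      1  -17/35  -12/35  |   -19/7 ]
  [ 0      0   -1/35   24/35  |    -4/7 ]
  [ 0      0       0       1  |      -1 ]
R3 ← -35·R3
  [ 1  17/16  -27/16    -1/4  |  -37/16 ]
  [ 0      1  -17/35  -12/35  |   -19/7 ]
  [ 0      0       1     -24  |      20 ]
  [ 0      0       0       1  |      -1 ]
R3 ← R3 + 24·R4
  [ 1  17/16  -27/16    -1/4  |  -37/16 ]
  [ 0      1  -17/35  -12/35  |   -19/7 ]
  [ 0      0       1       0  |      -4 ]
  [ 0      0       0       1  |      -1 ]
R2 ← R2 + 12/35·R4
  [ 1  17/16  -27/16  -1/4  |   -37/16 ]
  [ 0      1  -17/35     0  |  -107/35 ]
  [ 0      0       1     0  |       -4 ]
  [ 0      0       0     1  |       -1 ]
R1 ← R1 + 1/4·R4
  [ 1  17/16  -27/16  0  |   -41/16 ]
  [ 0      1  -17/35  0  |  -107/35 ]
  [ 0      0       1  0  |       -4 ]
  [ 0      0       0  1  |       -1 ]
R2 ← R2 + 17/35·R3
  [ 1  17/16  -27/16  0  |  -41/16 ]
  [ 0      1       0  0  |      -5 ]
  [ 0      0       1  0  |      -4 ]
  [ 0      0       0  1  |      -1 ]
R1 ← R1 + 27/16·R3
  [ 1  17/16  0  0  |  -149/16 ]
  [ 0      1  0  0  |       -5 ]
  [ 0      0  1  0  |       -4 ]
  [ 0      0  0  1  |       -1 ]
R1 ← R1 − 17/16·R2
  [ 1  0  0  0  |  -4 ]
  [ 0  1  0  0  |  -5 ]
  [ 0  0  1  0  |  -4 ]
  [ 0  0  0  1  |  -1 ]
Reading off the last column: u = -4, v = -5, w = -4, t = -1.

(-4, -5, -4, -1)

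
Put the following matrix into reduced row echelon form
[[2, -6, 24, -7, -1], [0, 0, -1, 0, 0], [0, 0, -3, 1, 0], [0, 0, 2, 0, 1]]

r1 ← 1/2·r1
  [ 1  -3  12  -7/2  -1/2 ]
  [ 0   0  -1     0     0 ]
  [ 0   0  -3     1     0 ]
  [ 0   0   2     0     1 ]
r2 ← -1·r2
  [ 1  -3  12  -7/2  -1/2 ]
  [ 0   0   1     0     0 ]
  [ 0   0  -3     1     0 ]
  [ 0   0   2     0     1 ]
r3 ← r3 + 3·r2
  [ 1  -3  12  -7/2  -1/2 ]
  [ 0   0   1     0     0 ]
  [ 0   0   0     1     0 ]
  [ 0   0   2     0     1 ]
r4 ← r4 − 2·r2
  [ 1  -3  12  -7/2  -1/2 ]
  [ 0   0   1     0     0 ]
  [ 0   0   0     1     0 ]
  [ 0   0   0     0     1 ]
r1 ← r1 + 1/2·r4
  [ 1  -3  12  -7/2  0 ]
  [ 0   0   1     0  0 ]
  [ 0   0   0     1  0 ]
  [ 0   0   0     0  1 ]
r1 ← r1 + 7/2·r3
  [ 1  -3  12  0  0 ]
  [ 0   0   1  0  0 ]
  [ 0   0   0  1  0 ]
  [ 0   0   0  0  1 ]
r1 ← r1 − 12·r2
  [ 1  -3  0  0  0 ]
  [ 0   0  1  0  0 ]
  [ 0   0  0  1  0 ]
  [ 0   0  0  0  1 ]

[[1, -3, 0, 0, 0], [0, 0, 1, 0, 0], [0, 0, 0, 1, 0], [0, 0, 0, 0, 1]]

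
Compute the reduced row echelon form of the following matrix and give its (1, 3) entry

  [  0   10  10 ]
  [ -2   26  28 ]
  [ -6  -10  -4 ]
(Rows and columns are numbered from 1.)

-1

R1 ↔ R2
  [ -2   26  28 ]
  [  0   10  10 ]
  [ -6  -10  -4 ]
R1 -> -1/2·R1
  [  1  -13  -14 ]
  [  0   10   10 ]
  [ -6  -10   -4 ]
R3 -> R3 + 6·R1
  [ 1  -13  -14 ]
  [ 0   10   10 ]
  [ 0  -88  -88 ]
R2 -> 1/10·R2
  [ 1  -13  -14 ]
  [ 0    1    1 ]
  [ 0  -88  -88 ]
R3 -> R3 + 88·R2
  [ 1  -13  -14 ]
  [ 0    1    1 ]
  [ 0    0    0 ]
R1 -> R1 + 13·R2
  [ 1  0  -1 ]
  [ 0  1   1 ]
  [ 0  0   0 ]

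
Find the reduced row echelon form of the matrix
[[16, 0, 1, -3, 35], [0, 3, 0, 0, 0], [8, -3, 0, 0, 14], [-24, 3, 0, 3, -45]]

[[1, 0, 0, 0, 7/4], [0, 1, 0, 0, 0], [0, 0, 1, 0, 4], [0, 0, 0, 1, -1]]

R1 -> 1/16·R1
  [   1   0  1/16  -3/16  35/16 ]
  [   0   3     0      0      0 ]
  [   8  -3     0      0     14 ]
  [ -24   3     0      3    -45 ]
R3 -> R3 − 8·R1
  [   1   0  1/16  -3/16  35/16 ]
  [   0   3     0      0      0 ]
  [   0  -3  -1/2    3/2   -7/2 ]
  [ -24   3     0      3    -45 ]
R4 -> R4 + 24·R1
  [ 1   0  1/16  -3/16  35/16 ]
  [ 0   3     0      0      0 ]
  [ 0  -3  -1/2    3/2   -7/2 ]
  [ 0   3   3/2   -3/2   15/2 ]
R2 -> 1/3·R2
  [ 1   0  1/16  -3/16  35/16 ]
  [ 0   1     0      0      0 ]
  [ 0  -3  -1/2    3/2   -7/2 ]
  [ 0   3   3/2   -3/2   15/2 ]
R3 -> R3 + 3·R2
  [ 1  0  1/16  -3/16  35/16 ]
  [ 0  1     0      0      0 ]
  [ 0  0  -1/2    3/2   -7/2 ]
  [ 0  3   3/2   -3/2   15/2 ]
R4 -> R4 − 3·R2
  [ 1  0  1/16  -3/16  35/16 ]
  [ 0  1     0      0      0 ]
  [ 0  0  -1/2    3/2   -7/2 ]
  [ 0  0   3/2   -3/2   15/2 ]
R3 -> -2·R3
  [ 1  0  1/16  -3/16  35/16 ]
  [ 0  1     0      0      0 ]
  [ 0  0     1     -3      7 ]
  [ 0  0   3/2   -3/2   15/2 ]
R4 -> R4 − 3/2·R3
  [ 1  0  1/16  -3/16  35/16 ]
  [ 0  1     0      0      0 ]
  [ 0  0     1     -3      7 ]
  [ 0  0     0      3     -3 ]
R4 -> 1/3·R4
  [ 1  0  1/16  -3/16  35/16 ]
  [ 0  1     0      0      0 ]
  [ 0  0     1     -3      7 ]
  [ 0  0     0      1     -1 ]
R3 -> R3 + 3·R4
  [ 1  0  1/16  -3/16  35/16 ]
  [ 0  1     0      0      0 ]
  [ 0  0     1      0      4 ]
  [ 0  0     0      1     -1 ]
R1 -> R1 + 3/16·R4
  [ 1  0  1/16  0   2 ]
  [ 0  1     0  0   0 ]
  [ 0  0     1  0   4 ]
  [ 0  0     0  1  -1 ]
R1 -> R1 − 1/16·R3
  [ 1  0  0  0  7/4 ]
  [ 0  1  0  0    0 ]
  [ 0  0  1  0    4 ]
  [ 0  0  0  1   -1 ]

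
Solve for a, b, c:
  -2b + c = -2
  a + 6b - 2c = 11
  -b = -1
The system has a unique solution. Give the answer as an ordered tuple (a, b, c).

Form the augmented matrix and row-reduce:
  [ 0  -2   1  |  -2 ]
  [ 1   6  -2  |  11 ]
  [ 0  -1   0  |  -1 ]
Swap ρ1 and ρ2.
  [ 1   6  -2  |  11 ]
  [ 0  -2   1  |  -2 ]
  [ 0  -1   0  |  -1 ]
Multiply ρ2 by -1/2.
  [ 1   6    -2  |  11 ]
  [ 0   1  -1/2  |   1 ]
  [ 0  -1     0  |  -1 ]
Add ρ2 to ρ3.
  [ 1  6    -2  |  11 ]
  [ 0  1  -1/2  |   1 ]
  [ 0  0  -1/2  |   0 ]
Multiply ρ3 by -2.
  [ 1  6    -2  |  11 ]
  [ 0  1  -1/2  |   1 ]
  [ 0  0     1  |   0 ]
Add 1/2 times ρ3 to ρ2.
  [ 1  6  -2  |  11 ]
  [ 0  1   0  |   1 ]
  [ 0  0   1  |   0 ]
Add 2 times ρ3 to ρ1.
  [ 1  6  0  |  11 ]
  [ 0  1  0  |   1 ]
  [ 0  0  1  |   0 ]
Subtract 6 times ρ2 from ρ1.
  [ 1  0  0  |  5 ]
  [ 0  1  0  |  1 ]
  [ 0  0  1  |  0 ]
Reading off the last column: a = 5, b = 1, c = 0.

(5, 1, 0)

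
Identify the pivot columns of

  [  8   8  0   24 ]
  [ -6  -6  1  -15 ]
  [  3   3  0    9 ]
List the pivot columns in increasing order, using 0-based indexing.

0, 2

r1 ← 1/8·r1
  [  1   1  0    3 ]
  [ -6  -6  1  -15 ]
  [  3   3  0    9 ]
r2 ← r2 + 6·r1
  [ 1  1  0  3 ]
  [ 0  0  1  3 ]
  [ 3  3  0  9 ]
r3 ← r3 − 3·r1
  [ 1  1  0  3 ]
  [ 0  0  1  3 ]
  [ 0  0  0  0 ]
Pivot columns are the columns containing a leading 1.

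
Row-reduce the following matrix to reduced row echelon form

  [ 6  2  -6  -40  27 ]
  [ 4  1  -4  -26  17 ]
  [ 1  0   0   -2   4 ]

R1 ← 1/6·R1
R2 ← R2 − 4·R1
R3 ← R3 − R1
R2 ← -3·R2
R3 ← R3 + 1/3·R2
R1 ← R1 + R3
R1 ← R1 − 1/3·R2

[[1, 0, 0, -2, 4], [0, 1, 0, -2, 3], [0, 0, 1, 4, 1/2]]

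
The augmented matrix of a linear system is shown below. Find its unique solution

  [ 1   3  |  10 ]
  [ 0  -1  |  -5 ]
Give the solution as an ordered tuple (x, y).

(-5, 5)

R2 := -1·R2
  [ 1  3  |  10 ]
  [ 0  1  |   5 ]
R1 := R1 − 3·R2
  [ 1  0  |  -5 ]
  [ 0  1  |   5 ]
Reading off the last column: x = -5, y = 5.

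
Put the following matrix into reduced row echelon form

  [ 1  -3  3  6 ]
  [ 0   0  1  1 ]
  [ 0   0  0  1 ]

r2 → r2 − r3
  [ 1  -3  3  6 ]
  [ 0   0  1  0 ]
  [ 0   0  0  1 ]
r1 → r1 − 6·r3
  [ 1  -3  3  0 ]
  [ 0   0  1  0 ]
  [ 0   0  0  1 ]
r1 → r1 − 3·r2
  [ 1  -3  0  0 ]
  [ 0   0  1  0 ]
  [ 0   0  0  1 ]

[[1, -3, 0, 0], [0, 0, 1, 0], [0, 0, 0, 1]]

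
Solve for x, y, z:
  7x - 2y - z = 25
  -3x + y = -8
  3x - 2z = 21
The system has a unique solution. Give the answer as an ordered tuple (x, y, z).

(3, 1, -6)

Form the augmented matrix and row-reduce:
  [  7  -2  -1  |  25 ]
  [ -3   1   0  |  -8 ]
  [  3   0  -2  |  21 ]
r1 -> 1/7·r1
  [  1  -2/7  -1/7  |  25/7 ]
  [ -3     1     0  |    -8 ]
  [  3     0    -2  |    21 ]
r2 -> r2 + 3·r1
  [ 1  -2/7  -1/7  |  25/7 ]
  [ 0   1/7  -3/7  |  19/7 ]
  [ 3     0    -2  |    21 ]
r3 -> r3 − 3·r1
  [ 1  -2/7   -1/7  |  25/7 ]
  [ 0   1/7   -3/7  |  19/7 ]
  [ 0   6/7  -11/7  |  72/7 ]
r2 -> 7·r2
  [ 1  -2/7   -1/7  |  25/7 ]
  [ 0     1     -3  |    19 ]
  [ 0   6/7  -11/7  |  72/7 ]
r3 -> r3 − 6/7·r2
  [ 1  -2/7  -1/7  |  25/7 ]
  [ 0     1    -3  |    19 ]
  [ 0     0     1  |    -6 ]
r2 -> r2 + 3·r3
  [ 1  -2/7  -1/7  |  25/7 ]
  [ 0     1     0  |     1 ]
  [ 0     0     1  |    -6 ]
r1 -> r1 + 1/7·r3
  [ 1  -2/7  0  |  19/7 ]
  [ 0     1  0  |     1 ]
  [ 0     0  1  |    -6 ]
r1 -> r1 + 2/7·r2
  [ 1  0  0  |   3 ]
  [ 0  1  0  |   1 ]
  [ 0  0  1  |  -6 ]
Reading off the last column: x = 3, y = 1, z = -6.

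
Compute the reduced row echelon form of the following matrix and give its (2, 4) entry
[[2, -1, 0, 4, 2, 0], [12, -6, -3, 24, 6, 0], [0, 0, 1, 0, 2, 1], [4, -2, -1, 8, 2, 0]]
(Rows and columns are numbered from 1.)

0

Multiply R1 by 1/2.
  [  1  -1/2   0   2  1  0 ]
  [ 12    -6  -3  24  6  0 ]
  [  0     0   1   0  2  1 ]
  [  4    -2  -1   8  2  0 ]
Subtract 12 times R1 from R2.
  [ 1  -1/2   0  2   1  0 ]
  [ 0     0  -3  0  -6  0 ]
  [ 0     0   1  0   2  1 ]
  [ 4    -2  -1  8   2  0 ]
Subtract 4 times R1 from R4.
  [ 1  -1/2   0  2   1  0 ]
  [ 0     0  -3  0  -6  0 ]
  [ 0     0   1  0   2  1 ]
  [ 0     0  -1  0  -2  0 ]
Multiply R2 by -1/3.
  [ 1  -1/2   0  2   1  0 ]
  [ 0     0   1  0   2  0 ]
  [ 0     0   1  0   2  1 ]
  [ 0     0  -1  0  -2  0 ]
Subtract R2 from R3.
  [ 1  -1/2   0  2   1  0 ]
  [ 0     0   1  0   2  0 ]
  [ 0     0   0  0   0  1 ]
  [ 0     0  -1  0  -2  0 ]
Add R2 to R4.
  [ 1  -1/2  0  2  1  0 ]
  [ 0     0  1  0  2  0 ]
  [ 0     0  0  0  0  1 ]
  [ 0     0  0  0  0  0 ]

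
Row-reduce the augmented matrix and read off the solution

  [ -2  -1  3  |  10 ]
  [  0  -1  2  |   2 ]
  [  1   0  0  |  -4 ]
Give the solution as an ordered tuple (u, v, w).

(-4, -2, 0)

r1 := -1/2·r1
  [ 1  1/2  -3/2  |  -5 ]
  [ 0   -1     2  |   2 ]
  [ 1    0     0  |  -4 ]
r3 := r3 − r1
  [ 1   1/2  -3/2  |  -5 ]
  [ 0    -1     2  |   2 ]
  [ 0  -1/2   3/2  |   1 ]
r2 := -1·r2
  [ 1   1/2  -3/2  |  -5 ]
  [ 0     1    -2  |  -2 ]
  [ 0  -1/2   3/2  |   1 ]
r3 := r3 + 1/2·r2
  [ 1  1/2  -3/2  |  -5 ]
  [ 0    1    -2  |  -2 ]
  [ 0    0   1/2  |   0 ]
r3 := 2·r3
  [ 1  1/2  -3/2  |  -5 ]
  [ 0    1    -2  |  -2 ]
  [ 0    0     1  |   0 ]
r2 := r2 + 2·r3
  [ 1  1/2  -3/2  |  -5 ]
  [ 0    1     0  |  -2 ]
  [ 0    0     1  |   0 ]
r1 := r1 + 3/2·r3
  [ 1  1/2  0  |  -5 ]
  [ 0    1  0  |  -2 ]
  [ 0    0  1  |   0 ]
r1 := r1 − 1/2·r2
  [ 1  0  0  |  -4 ]
  [ 0  1  0  |  -2 ]
  [ 0  0  1  |   0 ]
Reading off the last column: u = -4, v = -2, w = 0.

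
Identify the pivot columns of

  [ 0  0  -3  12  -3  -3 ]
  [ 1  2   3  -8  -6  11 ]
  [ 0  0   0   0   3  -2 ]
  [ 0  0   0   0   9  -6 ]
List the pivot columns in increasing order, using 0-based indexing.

0, 2, 4

r1 <-> r2
r2 -> -1/3·r2
r3 -> 1/3·r3
r4 -> r4 − 9·r3
r2 -> r2 − r3
r1 -> r1 + 6·r3
r1 -> r1 − 3·r2
Pivot columns are the columns containing a leading 1.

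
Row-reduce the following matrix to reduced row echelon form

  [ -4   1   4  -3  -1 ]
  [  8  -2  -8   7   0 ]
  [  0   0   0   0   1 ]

ρ1 := -1/4·ρ1
  [ 1  -1/4  -1  3/4  1/4 ]
  [ 8    -2  -8    7    0 ]
  [ 0     0   0    0    1 ]
ρ2 := ρ2 − 8·ρ1
  [ 1  -1/4  -1  3/4  1/4 ]
  [ 0     0   0    1   -2 ]
  [ 0     0   0    0    1 ]
ρ2 := ρ2 + 2·ρ3
  [ 1  -1/4  -1  3/4  1/4 ]
  [ 0     0   0    1    0 ]
  [ 0     0   0    0    1 ]
ρ1 := ρ1 − 1/4·ρ3
  [ 1  -1/4  -1  3/4  0 ]
  [ 0     0   0    1  0 ]
  [ 0     0   0    0  1 ]
ρ1 := ρ1 − 3/4·ρ2
  [ 1  -1/4  -1  0  0 ]
  [ 0     0   0  1  0 ]
  [ 0     0   0  0  1 ]

[[1, -1/4, -1, 0, 0], [0, 0, 0, 1, 0], [0, 0, 0, 0, 1]]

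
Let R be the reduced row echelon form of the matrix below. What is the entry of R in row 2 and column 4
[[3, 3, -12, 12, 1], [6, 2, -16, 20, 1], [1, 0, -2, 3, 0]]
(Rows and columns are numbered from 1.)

1

ρ1 -> 1/3·ρ1
  [ 1  1   -4   4  1/3 ]
  [ 6  2  -16  20    1 ]
  [ 1  0   -2   3    0 ]
ρ2 -> ρ2 − 6·ρ1
  [ 1   1  -4   4  1/3 ]
  [ 0  -4   8  -4   -1 ]
  [ 1   0  -2   3    0 ]
ρ3 -> ρ3 − ρ1
  [ 1   1  -4   4   1/3 ]
  [ 0  -4   8  -4    -1 ]
  [ 0  -1   2  -1  -1/3 ]
ρ2 -> -1/4·ρ2
  [ 1   1  -4   4   1/3 ]
  [ 0   1  -2   1   1/4 ]
  [ 0  -1   2  -1  -1/3 ]
ρ3 -> ρ3 + ρ2
  [ 1  1  -4  4    1/3 ]
  [ 0  1  -2  1    1/4 ]
  [ 0  0   0  0  -1/12 ]
ρ3 -> -12·ρ3
  [ 1  1  -4  4  1/3 ]
  [ 0  1  -2  1  1/4 ]
  [ 0  0   0  0    1 ]
ρ2 -> ρ2 − 1/4·ρ3
  [ 1  1  -4  4  1/3 ]
  [ 0  1  -2  1    0 ]
  [ 0  0   0  0    1 ]
ρ1 -> ρ1 − 1/3·ρ3
  [ 1  1  -4  4  0 ]
  [ 0  1  -2  1  0 ]
  [ 0  0   0  0  1 ]
ρ1 -> ρ1 − ρ2
  [ 1  0  -2  3  0 ]
  [ 0  1  -2  1  0 ]
  [ 0  0   0  0  1 ]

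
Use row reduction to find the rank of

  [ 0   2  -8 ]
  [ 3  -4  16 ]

r1 <-> r2
  [ 3  -4  16 ]
  [ 0   2  -8 ]
r1 := 1/3·r1
  [ 1  -4/3  16/3 ]
  [ 0     2    -8 ]
r2 := 1/2·r2
  [ 1  -4/3  16/3 ]
  [ 0     1    -4 ]
r1 := r1 + 4/3·r2
  [ 1  0   0 ]
  [ 0  1  -4 ]
The reduced form has 2 nonzero rows.

rank = 2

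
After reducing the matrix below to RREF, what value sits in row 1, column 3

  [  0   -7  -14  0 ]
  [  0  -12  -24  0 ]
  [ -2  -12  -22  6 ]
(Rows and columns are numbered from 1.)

-1

ρ1 ↔ ρ3
  [ -2  -12  -22  6 ]
  [  0  -12  -24  0 ]
  [  0   -7  -14  0 ]
ρ1 ← -1/2·ρ1
  [ 1    6   11  -3 ]
  [ 0  -12  -24   0 ]
  [ 0   -7  -14   0 ]
ρ2 ← -1/12·ρ2
  [ 1   6   11  -3 ]
  [ 0   1    2   0 ]
  [ 0  -7  -14   0 ]
ρ3 ← ρ3 + 7·ρ2
  [ 1  6  11  -3 ]
  [ 0  1   2   0 ]
  [ 0  0   0   0 ]
ρ1 ← ρ1 − 6·ρ2
  [ 1  0  -1  -3 ]
  [ 0  1   2   0 ]
  [ 0  0   0   0 ]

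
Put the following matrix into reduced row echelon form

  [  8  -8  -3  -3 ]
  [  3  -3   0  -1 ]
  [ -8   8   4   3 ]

Multiply R1 by 1/8.
  [  1  -1  -3/8  -3/8 ]
  [  3  -3     0    -1 ]
  [ -8   8     4     3 ]
Subtract 3 times R1 from R2.
  [  1  -1  -3/8  -3/8 ]
  [  0   0   9/8   1/8 ]
  [ -8   8     4     3 ]
Add 8 times R1 to R3.
  [ 1  -1  -3/8  -3/8 ]
  [ 0   0   9/8   1/8 ]
  [ 0   0     1     0 ]
Multiply R2 by 8/9.
  [ 1  -1  -3/8  -3/8 ]
  [ 0   0     1   1/9 ]
  [ 0   0     1     0 ]
Subtract R2 from R3.
  [ 1  -1  -3/8  -3/8 ]
  [ 0   0     1   1/9 ]
  [ 0   0     0  -1/9 ]
Multiply R3 by -9.
  [ 1  -1  -3/8  -3/8 ]
  [ 0   0     1   1/9 ]
  [ 0   0     0     1 ]
Subtract 1/9 times R3 from R2.
  [ 1  -1  -3/8  -3/8 ]
  [ 0   0     1     0 ]
  [ 0   0     0     1 ]
Add 3/8 times R3 to R1.
  [ 1  -1  -3/8  0 ]
  [ 0   0     1  0 ]
  [ 0   0     0  1 ]
Add 3/8 times R2 to R1.
  [ 1  -1  0  0 ]
  [ 0   0  1  0 ]
  [ 0   0  0  1 ]

[[1, -1, 0, 0], [0, 0, 1, 0], [0, 0, 0, 1]]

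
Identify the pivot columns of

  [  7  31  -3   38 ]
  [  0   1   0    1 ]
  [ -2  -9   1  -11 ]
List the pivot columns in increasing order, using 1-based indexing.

1, 2, 3

R1 ← 1/7·R1
  [  1  31/7  -3/7  38/7 ]
  [  0     1     0     1 ]
  [ -2    -9     1   -11 ]
R3 ← R3 + 2·R1
  [ 1  31/7  -3/7  38/7 ]
  [ 0     1     0     1 ]
  [ 0  -1/7   1/7  -1/7 ]
R3 ← R3 + 1/7·R2
  [ 1  31/7  -3/7  38/7 ]
  [ 0     1     0     1 ]
  [ 0     0   1/7     0 ]
R3 ← 7·R3
  [ 1  31/7  -3/7  38/7 ]
  [ 0     1     0     1 ]
  [ 0     0     1     0 ]
R1 ← R1 + 3/7·R3
  [ 1  31/7  0  38/7 ]
  [ 0     1  0     1 ]
  [ 0     0  1     0 ]
R1 ← R1 − 31/7·R2
  [ 1  0  0  1 ]
  [ 0  1  0  1 ]
  [ 0  0  1  0 ]
Pivot columns are the columns containing a leading 1.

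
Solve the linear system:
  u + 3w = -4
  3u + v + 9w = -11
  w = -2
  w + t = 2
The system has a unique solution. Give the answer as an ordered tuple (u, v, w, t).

Form the augmented matrix and row-reduce:
  [ 1  0  3  0  |   -4 ]
  [ 3  1  9  0  |  -11 ]
  [ 0  0  1  0  |   -2 ]
  [ 0  0  1  1  |    2 ]
Subtract 3 times R1 from R2.
  [ 1  0  3  0  |  -4 ]
  [ 0  1  0  0  |   1 ]
  [ 0  0  1  0  |  -2 ]
  [ 0  0  1  1  |   2 ]
Subtract R3 from R4.
  [ 1  0  3  0  |  -4 ]
  [ 0  1  0  0  |   1 ]
  [ 0  0  1  0  |  -2 ]
  [ 0  0  0  1  |   4 ]
Subtract 3 times R3 from R1.
  [ 1  0  0  0  |   2 ]
  [ 0  1  0  0  |   1 ]
  [ 0  0  1  0  |  -2 ]
  [ 0  0  0  1  |   4 ]
Reading off the last column: u = 2, v = 1, w = -2, t = 4.

(2, 1, -2, 4)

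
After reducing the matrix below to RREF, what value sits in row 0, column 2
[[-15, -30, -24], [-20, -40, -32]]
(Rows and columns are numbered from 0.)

R1 -> -1/15·R1
  [   1    2  8/5 ]
  [ -20  -40  -32 ]
R2 -> R2 + 20·R1
  [ 1  2  8/5 ]
  [ 0  0    0 ]

8/5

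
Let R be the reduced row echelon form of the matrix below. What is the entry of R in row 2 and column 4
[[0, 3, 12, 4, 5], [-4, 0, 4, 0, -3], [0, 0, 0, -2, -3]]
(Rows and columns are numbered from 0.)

r1 <=> r2
r1 → -1/4·r1
r2 → 1/3·r2
r3 → -1/2·r3
r2 → r2 − 4/3·r3

3/2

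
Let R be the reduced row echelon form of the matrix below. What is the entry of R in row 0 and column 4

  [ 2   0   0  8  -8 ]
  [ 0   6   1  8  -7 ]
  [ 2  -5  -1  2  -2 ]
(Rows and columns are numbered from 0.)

Multiply r1 by 1/2.
  [ 1   0   0  4  -4 ]
  [ 0   6   1  8  -7 ]
  [ 2  -5  -1  2  -2 ]
Subtract 2 times r1 from r3.
  [ 1   0   0   4  -4 ]
  [ 0   6   1   8  -7 ]
  [ 0  -5  -1  -6   6 ]
Multiply r2 by 1/6.
  [ 1   0    0    4    -4 ]
  [ 0   1  1/6  4/3  -7/6 ]
  [ 0  -5   -1   -6     6 ]
Add 5 times r2 to r3.
  [ 1  0     0    4    -4 ]
  [ 0  1   1/6  4/3  -7/6 ]
  [ 0  0  -1/6  2/3   1/6 ]
Multiply r3 by -6.
  [ 1  0    0    4    -4 ]
  [ 0  1  1/6  4/3  -7/6 ]
  [ 0  0    1   -4    -1 ]
Subtract 1/6 times r3 from r2.
  [ 1  0  0   4  -4 ]
  [ 0  1  0   2  -1 ]
  [ 0  0  1  -4  -1 ]

-4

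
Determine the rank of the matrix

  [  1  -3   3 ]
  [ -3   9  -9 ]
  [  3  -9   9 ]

rank = 1

R2 -> R2 + 3·R1
  [ 1  -3  3 ]
  [ 0   0  0 ]
  [ 3  -9  9 ]
R3 -> R3 − 3·R1
  [ 1  -3  3 ]
  [ 0   0  0 ]
  [ 0   0  0 ]
The reduced form has 1 nonzero row.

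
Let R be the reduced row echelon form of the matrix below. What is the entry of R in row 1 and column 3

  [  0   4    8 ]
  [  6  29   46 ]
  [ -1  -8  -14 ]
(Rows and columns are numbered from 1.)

r1 <-> r2
r1 ← 1/6·r1
r3 ← r3 + r1
r2 ← 1/4·r2
r3 ← r3 + 19/6·r2
r1 ← r1 − 29/6·r2

-2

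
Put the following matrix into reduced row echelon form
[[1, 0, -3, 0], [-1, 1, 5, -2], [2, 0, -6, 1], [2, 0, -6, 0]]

[[1, 0, -3, 0], [0, 1, 2, 0], [0, 0, 0, 1], [0, 0, 0, 0]]

R2 ← R2 + R1
R3 ← R3 − 2·R1
R4 ← R4 − 2·R1
R2 ← R2 + 2·R3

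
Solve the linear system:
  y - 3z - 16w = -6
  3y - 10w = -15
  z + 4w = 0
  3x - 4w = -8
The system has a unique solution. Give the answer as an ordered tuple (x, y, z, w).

Form the augmented matrix and row-reduce:
  [ 0  1  -3  -16  |   -6 ]
  [ 0  3   0  -10  |  -15 ]
  [ 0  0   1    4  |    0 ]
  [ 3  0   0   -4  |   -8 ]
r1 <=> r4
r1 -> 1/3·r1
r2 -> 1/3·r2
r4 -> r4 − r2
r4 -> r4 + 3·r3
r4 -> -3/2·r4
r3 -> r3 − 4·r4
r2 -> r2 + 10/3·r4
r1 -> r1 + 4/3·r4
Reading off the last column: x = -2/3, y = 0, z = -6, w = 3/2.

(-2/3, 0, -6, 3/2)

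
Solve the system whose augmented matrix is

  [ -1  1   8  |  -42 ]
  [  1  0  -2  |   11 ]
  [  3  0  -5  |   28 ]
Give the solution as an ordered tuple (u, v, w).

r1 ← -1·r1
  [ 1  -1  -8  |  42 ]
  [ 1   0  -2  |  11 ]
  [ 3   0  -5  |  28 ]
r2 ← r2 − r1
  [ 1  -1  -8  |   42 ]
  [ 0   1   6  |  -31 ]
  [ 3   0  -5  |   28 ]
r3 ← r3 − 3·r1
  [ 1  -1  -8  |   42 ]
  [ 0   1   6  |  -31 ]
  [ 0   3  19  |  -98 ]
r3 ← r3 − 3·r2
  [ 1  -1  -8  |   42 ]
  [ 0   1   6  |  -31 ]
  [ 0   0   1  |   -5 ]
r2 ← r2 − 6·r3
  [ 1  -1  -8  |  42 ]
  [ 0   1   0  |  -1 ]
  [ 0   0   1  |  -5 ]
r1 ← r1 + 8·r3
  [ 1  -1  0  |   2 ]
  [ 0   1  0  |  -1 ]
  [ 0   0  1  |  -5 ]
r1 ← r1 + r2
  [ 1  0  0  |   1 ]
  [ 0  1  0  |  -1 ]
  [ 0  0  1  |  -5 ]
Reading off the last column: u = 1, v = -1, w = -5.

(1, -1, -5)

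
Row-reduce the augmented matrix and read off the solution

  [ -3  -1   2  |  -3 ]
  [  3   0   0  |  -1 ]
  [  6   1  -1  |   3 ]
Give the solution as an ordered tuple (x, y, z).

Multiply ρ1 by -1/3.
  [ 1  1/3  -2/3  |   1 ]
  [ 3    0     0  |  -1 ]
  [ 6    1    -1  |   3 ]
Subtract 3 times ρ1 from ρ2.
  [ 1  1/3  -2/3  |   1 ]
  [ 0   -1     2  |  -4 ]
  [ 6    1    -1  |   3 ]
Subtract 6 times ρ1 from ρ3.
  [ 1  1/3  -2/3  |   1 ]
  [ 0   -1     2  |  -4 ]
  [ 0   -1     3  |  -3 ]
Multiply ρ2 by -1.
  [ 1  1/3  -2/3  |   1 ]
  [ 0    1    -2  |   4 ]
  [ 0   -1     3  |  -3 ]
Add ρ2 to ρ3.
  [ 1  1/3  -2/3  |  1 ]
  [ 0    1    -2  |  4 ]
  [ 0    0     1  |  1 ]
Add 2 times ρ3 to ρ2.
  [ 1  1/3  -2/3  |  1 ]
  [ 0    1     0  |  6 ]
  [ 0    0     1  |  1 ]
Add 2/3 times ρ3 to ρ1.
  [ 1  1/3  0  |  5/3 ]
  [ 0    1  0  |    6 ]
  [ 0    0  1  |    1 ]
Subtract 1/3 times ρ2 from ρ1.
  [ 1  0  0  |  -1/3 ]
  [ 0  1  0  |     6 ]
  [ 0  0  1  |     1 ]
Reading off the last column: x = -1/3, y = 6, z = 1.

(-1/3, 6, 1)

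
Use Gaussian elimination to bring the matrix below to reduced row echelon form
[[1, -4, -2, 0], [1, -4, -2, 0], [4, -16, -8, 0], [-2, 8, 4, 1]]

r2 ← r2 − r1
  [  1   -4  -2  0 ]
  [  0    0   0  0 ]
  [  4  -16  -8  0 ]
  [ -2    8   4  1 ]
r3 ← r3 − 4·r1
  [  1  -4  -2  0 ]
  [  0   0   0  0 ]
  [  0   0   0  0 ]
  [ -2   8   4  1 ]
r4 ← r4 + 2·r1
  [ 1  -4  -2  0 ]
  [ 0   0   0  0 ]
  [ 0   0   0  0 ]
  [ 0   0   0  1 ]
r2 <-> r4
  [ 1  -4  -2  0 ]
  [ 0   0   0  1 ]
  [ 0   0   0  0 ]
  [ 0   0   0  0 ]

[[1, -4, -2, 0], [0, 0, 0, 1], [0, 0, 0, 0], [0, 0, 0, 0]]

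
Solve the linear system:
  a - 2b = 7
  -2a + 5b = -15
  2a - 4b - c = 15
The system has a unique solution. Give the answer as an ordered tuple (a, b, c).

Form the augmented matrix and row-reduce:
  [  1  -2   0  |    7 ]
  [ -2   5   0  |  -15 ]
  [  2  -4  -1  |   15 ]
ρ2 -> ρ2 + 2·ρ1
  [ 1  -2   0  |   7 ]
  [ 0   1   0  |  -1 ]
  [ 2  -4  -1  |  15 ]
ρ3 -> ρ3 − 2·ρ1
  [ 1  -2   0  |   7 ]
  [ 0   1   0  |  -1 ]
  [ 0   0  -1  |   1 ]
ρ3 -> -1·ρ3
  [ 1  -2  0  |   7 ]
  [ 0   1  0  |  -1 ]
  [ 0   0  1  |  -1 ]
ρ1 -> ρ1 + 2·ρ2
  [ 1  0  0  |   5 ]
  [ 0  1  0  |  -1 ]
  [ 0  0  1  |  -1 ]
Reading off the last column: a = 5, b = -1, c = -1.

(5, -1, -1)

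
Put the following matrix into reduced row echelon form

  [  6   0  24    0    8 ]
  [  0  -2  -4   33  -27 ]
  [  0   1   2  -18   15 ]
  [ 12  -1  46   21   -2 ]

[[1, 0, 4, 0, 4/3], [0, 1, 2, 0, -3], [0, 0, 0, 1, -1], [0, 0, 0, 0, 0]]

Multiply R1 by 1/6.
  [  1   0   4    0  4/3 ]
  [  0  -2  -4   33  -27 ]
  [  0   1   2  -18   15 ]
  [ 12  -1  46   21   -2 ]
Subtract 12 times R1 from R4.
  [ 1   0   4    0  4/3 ]
  [ 0  -2  -4   33  -27 ]
  [ 0   1   2  -18   15 ]
  [ 0  -1  -2   21  -18 ]
Multiply R2 by -1/2.
  [ 1   0   4      0   4/3 ]
  [ 0   1   2  -33/2  27/2 ]
  [ 0   1   2    -18    15 ]
  [ 0  -1  -2     21   -18 ]
Subtract R2 from R3.
  [ 1   0   4      0   4/3 ]
  [ 0   1   2  -33/2  27/2 ]
  [ 0   0   0   -3/2   3/2 ]
  [ 0  -1  -2     21   -18 ]
Add R2 to R4.
  [ 1  0  4      0   4/3 ]
  [ 0  1  2  -33/2  27/2 ]
  [ 0  0  0   -3/2   3/2 ]
  [ 0  0  0    9/2  -9/2 ]
Multiply R3 by -2/3.
  [ 1  0  4      0   4/3 ]
  [ 0  1  2  -33/2  27/2 ]
  [ 0  0  0      1    -1 ]
  [ 0  0  0    9/2  -9/2 ]
Subtract 9/2 times R3 from R4.
  [ 1  0  4      0   4/3 ]
  [ 0  1  2  -33/2  27/2 ]
  [ 0  0  0      1    -1 ]
  [ 0  0  0      0     0 ]
Add 33/2 times R3 to R2.
  [ 1  0  4  0  4/3 ]
  [ 0  1  2  0   -3 ]
  [ 0  0  0  1   -1 ]
  [ 0  0  0  0    0 ]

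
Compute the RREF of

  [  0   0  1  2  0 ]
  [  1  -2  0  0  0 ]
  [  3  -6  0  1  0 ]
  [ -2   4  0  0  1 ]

R1 <-> R2
  [  1  -2  0  0  0 ]
  [  0   0  1  2  0 ]
  [  3  -6  0  1  0 ]
  [ -2   4  0  0  1 ]
R3 ← R3 − 3·R1
  [  1  -2  0  0  0 ]
  [  0   0  1  2  0 ]
  [  0   0  0  1  0 ]
  [ -2   4  0  0  1 ]
R4 ← R4 + 2·R1
  [ 1  -2  0  0  0 ]
  [ 0   0  1  2  0 ]
  [ 0   0  0  1  0 ]
  [ 0   0  0  0  1 ]
R2 ← R2 − 2·R3
  [ 1  -2  0  0  0 ]
  [ 0   0  1  0  0 ]
  [ 0   0  0  1  0 ]
  [ 0   0  0  0  1 ]

[[1, -2, 0, 0, 0], [0, 0, 1, 0, 0], [0, 0, 0, 1, 0], [0, 0, 0, 0, 1]]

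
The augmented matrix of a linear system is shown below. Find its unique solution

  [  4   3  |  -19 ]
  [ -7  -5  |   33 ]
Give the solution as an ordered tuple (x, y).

(-4, -1)

R1 := 1/4·R1
R2 := R2 + 7·R1
R2 := 4·R2
R1 := R1 − 3/4·R2
Reading off the last column: x = -4, y = -1.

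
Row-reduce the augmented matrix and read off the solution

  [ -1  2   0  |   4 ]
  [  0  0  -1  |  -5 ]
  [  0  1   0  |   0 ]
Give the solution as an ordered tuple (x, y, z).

ρ1 → -1·ρ1
ρ2 <=> ρ3
ρ3 → -1·ρ3
ρ1 → ρ1 + 2·ρ2
Reading off the last column: x = -4, y = 0, z = 5.

(-4, 0, 5)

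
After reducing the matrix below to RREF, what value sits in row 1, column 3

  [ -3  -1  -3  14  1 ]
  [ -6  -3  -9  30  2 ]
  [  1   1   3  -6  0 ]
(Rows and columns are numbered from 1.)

Multiply R1 by -1/3.
  [  1  1/3   1  -14/3  -1/3 ]
  [ -6   -3  -9     30     2 ]
  [  1    1   3     -6     0 ]
Add 6 times R1 to R2.
  [ 1  1/3   1  -14/3  -1/3 ]
  [ 0   -1  -3      2     0 ]
  [ 1    1   3     -6     0 ]
Subtract R1 from R3.
  [ 1  1/3   1  -14/3  -1/3 ]
  [ 0   -1  -3      2     0 ]
  [ 0  2/3   2   -4/3   1/3 ]
Multiply R2 by -1.
  [ 1  1/3  1  -14/3  -1/3 ]
  [ 0    1  3     -2     0 ]
  [ 0  2/3  2   -4/3   1/3 ]
Subtract 2/3 times R2 from R3.
  [ 1  1/3  1  -14/3  -1/3 ]
  [ 0    1  3     -2     0 ]
  [ 0    0  0      0   1/3 ]
Multiply R3 by 3.
  [ 1  1/3  1  -14/3  -1/3 ]
  [ 0    1  3     -2     0 ]
  [ 0    0  0      0     1 ]
Add 1/3 times R3 to R1.
  [ 1  1/3  1  -14/3  0 ]
  [ 0    1  3     -2  0 ]
  [ 0    0  0      0  1 ]
Subtract 1/3 times R2 from R1.
  [ 1  0  0  -4  0 ]
  [ 0  1  3  -2  0 ]
  [ 0  0  0   0  1 ]

0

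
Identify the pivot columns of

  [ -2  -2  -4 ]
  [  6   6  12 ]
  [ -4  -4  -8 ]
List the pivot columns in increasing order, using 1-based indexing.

1

Multiply r1 by -1/2.
  [  1   1   2 ]
  [  6   6  12 ]
  [ -4  -4  -8 ]
Subtract 6 times r1 from r2.
  [  1   1   2 ]
  [  0   0   0 ]
  [ -4  -4  -8 ]
Add 4 times r1 to r3.
  [ 1  1  2 ]
  [ 0  0  0 ]
  [ 0  0  0 ]
Pivot columns are the columns containing a leading 1.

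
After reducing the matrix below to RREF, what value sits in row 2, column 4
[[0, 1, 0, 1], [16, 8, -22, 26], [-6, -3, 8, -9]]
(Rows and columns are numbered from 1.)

R1 <-> R2
  [ 16   8  -22  26 ]
  [  0   1    0   1 ]
  [ -6  -3    8  -9 ]
R1 -> 1/16·R1
  [  1  1/2  -11/8  13/8 ]
  [  0    1      0     1 ]
  [ -6   -3      8    -9 ]
R3 -> R3 + 6·R1
  [ 1  1/2  -11/8  13/8 ]
  [ 0    1      0     1 ]
  [ 0    0   -1/4   3/4 ]
R3 -> -4·R3
  [ 1  1/2  -11/8  13/8 ]
  [ 0    1      0     1 ]
  [ 0    0      1    -3 ]
R1 -> R1 + 11/8·R3
  [ 1  1/2  0  -5/2 ]
  [ 0    1  0     1 ]
  [ 0    0  1    -3 ]
R1 -> R1 − 1/2·R2
  [ 1  0  0  -3 ]
  [ 0  1  0   1 ]
  [ 0  0  1  -3 ]

1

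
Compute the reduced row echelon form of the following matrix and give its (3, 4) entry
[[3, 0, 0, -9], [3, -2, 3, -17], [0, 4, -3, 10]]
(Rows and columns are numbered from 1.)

Multiply R1 by 1/3.
  [ 1   0   0   -3 ]
  [ 3  -2   3  -17 ]
  [ 0   4  -3   10 ]
Subtract 3 times R1 from R2.
  [ 1   0   0  -3 ]
  [ 0  -2   3  -8 ]
  [ 0   4  -3  10 ]
Multiply R2 by -1/2.
  [ 1  0     0  -3 ]
  [ 0  1  -3/2   4 ]
  [ 0  4    -3  10 ]
Subtract 4 times R2 from R3.
  [ 1  0     0  -3 ]
  [ 0  1  -3/2   4 ]
  [ 0  0     3  -6 ]
Multiply R3 by 1/3.
  [ 1  0     0  -3 ]
  [ 0  1  -3/2   4 ]
  [ 0  0     1  -2 ]
Add 3/2 times R3 to R2.
  [ 1  0  0  -3 ]
  [ 0  1  0   1 ]
  [ 0  0  1  -2 ]

-2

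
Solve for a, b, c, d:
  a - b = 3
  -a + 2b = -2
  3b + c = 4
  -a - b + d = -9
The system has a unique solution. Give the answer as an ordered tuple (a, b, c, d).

(4, 1, 1, -4)

Form the augmented matrix and row-reduce:
  [  1  -1  0  0  |   3 ]
  [ -1   2  0  0  |  -2 ]
  [  0   3  1  0  |   4 ]
  [ -1  -1  0  1  |  -9 ]
ρ2 → ρ2 + ρ1
  [  1  -1  0  0  |   3 ]
  [  0   1  0  0  |   1 ]
  [  0   3  1  0  |   4 ]
  [ -1  -1  0  1  |  -9 ]
ρ4 → ρ4 + ρ1
  [ 1  -1  0  0  |   3 ]
  [ 0   1  0  0  |   1 ]
  [ 0   3  1  0  |   4 ]
  [ 0  -2  0  1  |  -6 ]
ρ3 → ρ3 − 3·ρ2
  [ 1  -1  0  0  |   3 ]
  [ 0   1  0  0  |   1 ]
  [ 0   0  1  0  |   1 ]
  [ 0  -2  0  1  |  -6 ]
ρ4 → ρ4 + 2·ρ2
  [ 1  -1  0  0  |   3 ]
  [ 0   1  0  0  |   1 ]
  [ 0   0  1  0  |   1 ]
  [ 0   0  0  1  |  -4 ]
ρ1 → ρ1 + ρ2
  [ 1  0  0  0  |   4 ]
  [ 0  1  0  0  |   1 ]
  [ 0  0  1  0  |   1 ]
  [ 0  0  0  1  |  -4 ]
Reading off the last column: a = 4, b = 1, c = 1, d = -4.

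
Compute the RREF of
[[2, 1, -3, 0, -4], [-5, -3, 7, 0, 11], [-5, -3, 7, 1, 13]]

[[1, 0, -2, 0, -1], [0, 1, 1, 0, -2], [0, 0, 0, 1, 2]]

R1 -> 1/2·R1
  [  1  1/2  -3/2  0  -2 ]
  [ -5   -3     7  0  11 ]
  [ -5   -3     7  1  13 ]
R2 -> R2 + 5·R1
  [  1   1/2  -3/2  0  -2 ]
  [  0  -1/2  -1/2  0   1 ]
  [ -5    -3     7  1  13 ]
R3 -> R3 + 5·R1
  [ 1   1/2  -3/2  0  -2 ]
  [ 0  -1/2  -1/2  0   1 ]
  [ 0  -1/2  -1/2  1   3 ]
R2 -> -2·R2
  [ 1   1/2  -3/2  0  -2 ]
  [ 0     1     1  0  -2 ]
  [ 0  -1/2  -1/2  1   3 ]
R3 -> R3 + 1/2·R2
  [ 1  1/2  -3/2  0  -2 ]
  [ 0    1     1  0  -2 ]
  [ 0    0     0  1   2 ]
R1 -> R1 − 1/2·R2
  [ 1  0  -2  0  -1 ]
  [ 0  1   1  0  -2 ]
  [ 0  0   0  1   2 ]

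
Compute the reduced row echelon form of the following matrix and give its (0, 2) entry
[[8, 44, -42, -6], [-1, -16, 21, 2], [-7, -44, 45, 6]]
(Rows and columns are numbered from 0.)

3

R1 → 1/8·R1
  [  1  11/2  -21/4  -3/4 ]
  [ -1   -16     21     2 ]
  [ -7   -44     45     6 ]
R2 → R2 + R1
  [  1   11/2  -21/4  -3/4 ]
  [  0  -21/2   63/4   5/4 ]
  [ -7    -44     45     6 ]
R3 → R3 + 7·R1
  [ 1   11/2  -21/4  -3/4 ]
  [ 0  -21/2   63/4   5/4 ]
  [ 0  -11/2   33/4   3/4 ]
R2 → -2/21·R2
  [ 1   11/2  -21/4   -3/4 ]
  [ 0      1   -3/2  -5/42 ]
  [ 0  -11/2   33/4    3/4 ]
R3 → R3 + 11/2·R2
  [ 1  11/2  -21/4   -3/4 ]
  [ 0     1   -3/2  -5/42 ]
  [ 0     0      0   2/21 ]
R3 → 21/2·R3
  [ 1  11/2  -21/4   -3/4 ]
  [ 0     1   -3/2  -5/42 ]
  [ 0     0      0      1 ]
R2 → R2 + 5/42·R3
  [ 1  11/2  -21/4  -3/4 ]
  [ 0     1   -3/2     0 ]
  [ 0     0      0     1 ]
R1 → R1 + 3/4·R3
  [ 1  11/2  -21/4  0 ]
  [ 0     1   -3/2  0 ]
  [ 0     0      0  1 ]
R1 → R1 − 11/2·R2
  [ 1  0     3  0 ]
  [ 0  1  -3/2  0 ]
  [ 0  0     0  1 ]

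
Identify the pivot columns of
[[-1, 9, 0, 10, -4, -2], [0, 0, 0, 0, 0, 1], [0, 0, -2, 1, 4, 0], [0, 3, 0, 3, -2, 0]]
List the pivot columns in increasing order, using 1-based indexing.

1, 2, 3, 6

ρ1 -> -1·ρ1
  [ 1  -9   0  -10   4  2 ]
  [ 0   0   0    0   0  1 ]
  [ 0   0  -2    1   4  0 ]
  [ 0   3   0    3  -2  0 ]
ρ2 ↔ ρ4
  [ 1  -9   0  -10   4  2 ]
  [ 0   3   0    3  -2  0 ]
  [ 0   0  -2    1   4  0 ]
  [ 0   0   0    0   0  1 ]
ρ2 -> 1/3·ρ2
  [ 1  -9   0  -10     4  2 ]
  [ 0   1   0    1  -2/3  0 ]
  [ 0   0  -2    1     4  0 ]
  [ 0   0   0    0     0  1 ]
ρ3 -> -1/2·ρ3
  [ 1  -9  0   -10     4  2 ]
  [ 0   1  0     1  -2/3  0 ]
  [ 0   0  1  -1/2    -2  0 ]
  [ 0   0  0     0     0  1 ]
ρ1 -> ρ1 − 2·ρ4
  [ 1  -9  0   -10     4  0 ]
  [ 0   1  0     1  -2/3  0 ]
  [ 0   0  1  -1/2    -2  0 ]
  [ 0   0  0     0     0  1 ]
ρ1 -> ρ1 + 9·ρ2
  [ 1  0  0    -1    -2  0 ]
  [ 0  1  0     1  -2/3  0 ]
  [ 0  0  1  -1/2    -2  0 ]
  [ 0  0  0     0     0  1 ]
Pivot columns are the columns containing a leading 1.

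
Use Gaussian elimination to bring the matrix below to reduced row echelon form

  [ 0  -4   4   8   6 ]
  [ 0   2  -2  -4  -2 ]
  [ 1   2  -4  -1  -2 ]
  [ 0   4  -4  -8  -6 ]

Swap r1 and r3.
  [ 1   2  -4  -1  -2 ]
  [ 0   2  -2  -4  -2 ]
  [ 0  -4   4   8   6 ]
  [ 0   4  -4  -8  -6 ]
Multiply r2 by 1/2.
  [ 1   2  -4  -1  -2 ]
  [ 0   1  -1  -2  -1 ]
  [ 0  -4   4   8   6 ]
  [ 0   4  -4  -8  -6 ]
Add 4 times r2 to r3.
  [ 1  2  -4  -1  -2 ]
  [ 0  1  -1  -2  -1 ]
  [ 0  0   0   0   2 ]
  [ 0  4  -4  -8  -6 ]
Subtract 4 times r2 from r4.
  [ 1  2  -4  -1  -2 ]
  [ 0  1  -1  -2  -1 ]
  [ 0  0   0   0   2 ]
  [ 0  0   0   0  -2 ]
Multiply r3 by 1/2.
  [ 1  2  -4  -1  -2 ]
  [ 0  1  -1  -2  -1 ]
  [ 0  0   0   0   1 ]
  [ 0  0   0   0  -2 ]
Add 2 times r3 to r4.
  [ 1  2  -4  -1  -2 ]
  [ 0  1  -1  -2  -1 ]
  [ 0  0   0   0   1 ]
  [ 0  0   0   0   0 ]
Add r3 to r2.
  [ 1  2  -4  -1  -2 ]
  [ 0  1  -1  -2   0 ]
  [ 0  0   0   0   1 ]
  [ 0  0   0   0   0 ]
Add 2 times r3 to r1.
  [ 1  2  -4  -1  0 ]
  [ 0  1  -1  -2  0 ]
  [ 0  0   0   0  1 ]
  [ 0  0   0   0  0 ]
Subtract 2 times r2 from r1.
  [ 1  0  -2   3  0 ]
  [ 0  1  -1  -2  0 ]
  [ 0  0   0   0  1 ]
  [ 0  0   0   0  0 ]

[[1, 0, -2, 3, 0], [0, 1, -1, -2, 0], [0, 0, 0, 0, 1], [0, 0, 0, 0, 0]]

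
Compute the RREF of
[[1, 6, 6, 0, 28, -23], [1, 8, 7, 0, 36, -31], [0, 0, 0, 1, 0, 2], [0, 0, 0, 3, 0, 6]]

[[1, 0, 3, 0, 4, 1], [0, 1, 1/2, 0, 4, -4], [0, 0, 0, 1, 0, 2], [0, 0, 0, 0, 0, 0]]

R2 := R2 − R1
  [ 1  6  6  0  28  -23 ]
  [ 0  2  1  0   8   -8 ]
  [ 0  0  0  1   0    2 ]
  [ 0  0  0  3   0    6 ]
R2 := 1/2·R2
  [ 1  6    6  0  28  -23 ]
  [ 0  1  1/2  0   4   -4 ]
  [ 0  0    0  1   0    2 ]
  [ 0  0    0  3   0    6 ]
R4 := R4 − 3·R3
  [ 1  6    6  0  28  -23 ]
  [ 0  1  1/2  0   4   -4 ]
  [ 0  0    0  1   0    2 ]
  [ 0  0    0  0   0    0 ]
R1 := R1 − 6·R2
  [ 1  0    3  0  4   1 ]
  [ 0  1  1/2  0  4  -4 ]
  [ 0  0    0  1  0   2 ]
  [ 0  0    0  0  0   0 ]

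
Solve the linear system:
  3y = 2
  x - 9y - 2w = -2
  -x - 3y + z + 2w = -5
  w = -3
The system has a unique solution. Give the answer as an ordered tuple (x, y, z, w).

(-2, 2/3, 1, -3)

Form the augmented matrix and row-reduce:
  [  0   3  0   0  |   2 ]
  [  1  -9  0  -2  |  -2 ]
  [ -1  -3  1   2  |  -5 ]
  [  0   0  0   1  |  -3 ]
r1 <-> r2
  [  1  -9  0  -2  |  -2 ]
  [  0   3  0   0  |   2 ]
  [ -1  -3  1   2  |  -5 ]
  [  0   0  0   1  |  -3 ]
r3 := r3 + r1
  [ 1   -9  0  -2  |  -2 ]
  [ 0    3  0   0  |   2 ]
  [ 0  -12  1   0  |  -7 ]
  [ 0    0  0   1  |  -3 ]
r2 := 1/3·r2
  [ 1   -9  0  -2  |   -2 ]
  [ 0    1  0   0  |  2/3 ]
  [ 0  -12  1   0  |   -7 ]
  [ 0    0  0   1  |   -3 ]
r3 := r3 + 12·r2
  [ 1  -9  0  -2  |   -2 ]
  [ 0   1  0   0  |  2/3 ]
  [ 0   0  1   0  |    1 ]
  [ 0   0  0   1  |   -3 ]
r1 := r1 + 2·r4
  [ 1  -9  0  0  |   -8 ]
  [ 0   1  0  0  |  2/3 ]
  [ 0   0  1  0  |    1 ]
  [ 0   0  0  1  |   -3 ]
r1 := r1 + 9·r2
  [ 1  0  0  0  |   -2 ]
  [ 0  1  0  0  |  2/3 ]
  [ 0  0  1  0  |    1 ]
  [ 0  0  0  1  |   -3 ]
Reading off the last column: x = -2, y = 2/3, z = 1, w = -3.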